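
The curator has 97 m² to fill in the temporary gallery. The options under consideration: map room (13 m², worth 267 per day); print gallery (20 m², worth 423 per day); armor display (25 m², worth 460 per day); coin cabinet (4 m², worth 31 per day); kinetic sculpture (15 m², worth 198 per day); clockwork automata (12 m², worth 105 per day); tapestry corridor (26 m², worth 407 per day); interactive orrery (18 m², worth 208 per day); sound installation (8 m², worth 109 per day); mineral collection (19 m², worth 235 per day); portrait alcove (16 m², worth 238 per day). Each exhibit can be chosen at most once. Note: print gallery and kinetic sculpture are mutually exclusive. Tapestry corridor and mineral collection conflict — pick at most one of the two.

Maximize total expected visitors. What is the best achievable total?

By expected visitors per m²: print gallery 21.15, map room 20.54, armor display 18.40 lead.
Best packing: map room + print gallery + armor display + coin cabinet + tapestry corridor + sound installation — 96 m², 1697 total.

1697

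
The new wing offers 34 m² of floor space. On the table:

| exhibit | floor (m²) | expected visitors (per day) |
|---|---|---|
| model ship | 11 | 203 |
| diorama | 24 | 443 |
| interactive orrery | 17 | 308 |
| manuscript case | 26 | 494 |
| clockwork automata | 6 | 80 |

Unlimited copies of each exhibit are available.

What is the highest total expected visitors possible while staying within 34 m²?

Greedy by ratio would take manuscript case + clockwork automata: 32 m² used, total 574.
Dropping manuscript case and clockwork automata frees 32 m²; slotting in 2×interactive orrery (34 m²) lifts the total to 616 at 34 m².
No other feasible combination exceeds 616.

616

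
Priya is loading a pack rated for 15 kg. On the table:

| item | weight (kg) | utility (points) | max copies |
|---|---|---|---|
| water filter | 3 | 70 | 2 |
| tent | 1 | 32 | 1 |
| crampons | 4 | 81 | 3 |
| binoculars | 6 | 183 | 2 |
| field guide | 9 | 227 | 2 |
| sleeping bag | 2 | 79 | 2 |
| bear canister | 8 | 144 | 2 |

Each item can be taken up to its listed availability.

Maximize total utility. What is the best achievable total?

477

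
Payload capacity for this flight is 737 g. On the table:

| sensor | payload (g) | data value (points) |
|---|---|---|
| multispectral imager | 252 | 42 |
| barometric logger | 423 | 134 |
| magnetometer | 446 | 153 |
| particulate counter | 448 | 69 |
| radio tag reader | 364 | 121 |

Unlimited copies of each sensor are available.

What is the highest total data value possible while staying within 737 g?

242

A density-first pass picks multispectral imager + magnetometer — 195 at 698 g.
Replace multispectral imager and magnetometer with 2×radio tag reader: the trade gains 47 net, giving 242 at 728 g.
That's the maximum — no swap from here does better than 242.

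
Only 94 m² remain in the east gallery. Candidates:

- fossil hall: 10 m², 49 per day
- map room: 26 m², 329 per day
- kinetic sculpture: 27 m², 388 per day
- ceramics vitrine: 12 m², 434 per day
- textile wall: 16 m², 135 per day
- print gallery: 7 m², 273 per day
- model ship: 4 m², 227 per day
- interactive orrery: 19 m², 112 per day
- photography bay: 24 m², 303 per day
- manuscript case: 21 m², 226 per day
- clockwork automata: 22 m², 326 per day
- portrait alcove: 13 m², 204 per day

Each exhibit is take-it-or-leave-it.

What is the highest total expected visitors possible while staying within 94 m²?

1874

The ratio heuristic lands on kinetic sculpture + ceramics vitrine + print gallery + model ship + clockwork automata + portrait alcove (1852) but leaves 9 m² idle.
The 13 m² tied up in portrait alcove is better spent on manuscript case — total rises to 1874 (93 m²).
Runner-up map room + kinetic sculpture + ceramics vitrine + print gallery + model ship + portrait alcove tops out at 1855.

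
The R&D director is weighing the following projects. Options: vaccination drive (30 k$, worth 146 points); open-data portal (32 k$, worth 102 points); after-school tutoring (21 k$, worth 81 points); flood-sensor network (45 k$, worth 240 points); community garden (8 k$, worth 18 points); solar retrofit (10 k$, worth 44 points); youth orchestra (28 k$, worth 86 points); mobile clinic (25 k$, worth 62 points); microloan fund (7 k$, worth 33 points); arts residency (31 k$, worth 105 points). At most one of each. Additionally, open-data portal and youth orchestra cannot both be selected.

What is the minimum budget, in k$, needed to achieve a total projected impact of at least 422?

85

Need the lightest bundle worth ≥ 422.
Taking vaccination drive + flood-sensor network + solar retrofit gives 430 (≥ 422) for 85 k$.
No combination under 85 k$ hits 422.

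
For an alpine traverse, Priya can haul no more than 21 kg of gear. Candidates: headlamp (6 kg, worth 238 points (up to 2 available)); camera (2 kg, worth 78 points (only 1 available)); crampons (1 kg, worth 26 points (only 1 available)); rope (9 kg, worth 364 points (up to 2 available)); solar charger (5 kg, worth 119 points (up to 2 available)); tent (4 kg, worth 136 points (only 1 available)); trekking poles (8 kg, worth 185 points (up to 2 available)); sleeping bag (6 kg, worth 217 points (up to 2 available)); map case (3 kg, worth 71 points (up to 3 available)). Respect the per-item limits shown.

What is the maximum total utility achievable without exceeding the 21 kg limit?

840

By utility per kg: rope 40.44, headlamp 39.67, camera 39.00 lead.
Taking the top-ratio items first gives camera + crampons + 2×rope for 832 (21 kg).
Replace camera and crampons and rope with 2×headlamp: the trade gains 8 net, giving 840 at 21 kg.
Nothing else within 21 kg beats 840.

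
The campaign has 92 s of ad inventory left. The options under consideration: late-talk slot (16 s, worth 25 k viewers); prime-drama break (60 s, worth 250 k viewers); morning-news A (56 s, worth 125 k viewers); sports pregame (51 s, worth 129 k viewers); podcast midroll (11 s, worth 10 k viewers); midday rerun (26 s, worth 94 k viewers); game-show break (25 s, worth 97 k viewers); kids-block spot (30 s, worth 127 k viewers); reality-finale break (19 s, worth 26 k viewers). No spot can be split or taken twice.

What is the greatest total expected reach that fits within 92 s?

Taking prime-drama break + kids-block spot: 90 s used, 377 in expected reach.
Nothing else within 92 s beats 377.

377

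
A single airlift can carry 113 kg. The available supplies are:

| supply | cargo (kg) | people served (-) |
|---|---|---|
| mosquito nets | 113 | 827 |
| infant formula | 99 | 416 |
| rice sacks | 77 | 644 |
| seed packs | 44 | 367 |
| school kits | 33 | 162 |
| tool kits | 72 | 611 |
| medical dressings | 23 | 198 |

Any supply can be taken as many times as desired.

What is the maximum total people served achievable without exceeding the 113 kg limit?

Density check — medical dressings 8.61, tool kits 8.49, rice sacks 8.36 are the best per kg.
Taking the top-ratio supplies first gives 4×medical dressings for 792 (92 kg).
Replace medical dressings with seed packs: the trade gains 169 net, giving 961 at 113 kg.

961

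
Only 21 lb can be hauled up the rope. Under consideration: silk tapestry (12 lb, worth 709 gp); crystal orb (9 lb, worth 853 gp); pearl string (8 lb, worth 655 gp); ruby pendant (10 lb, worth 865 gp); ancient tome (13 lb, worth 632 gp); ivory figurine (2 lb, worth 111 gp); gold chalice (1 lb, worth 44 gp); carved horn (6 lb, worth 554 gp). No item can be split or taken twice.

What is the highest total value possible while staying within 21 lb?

1829

The ratio heuristic lands on crystal orb + ivory figurine + gold chalice + carved horn (1562) but leaves 3 lb idle.
Replace gold chalice and carved horn with ruby pendant: the trade gains 267 net, giving 1829 at 21 lb.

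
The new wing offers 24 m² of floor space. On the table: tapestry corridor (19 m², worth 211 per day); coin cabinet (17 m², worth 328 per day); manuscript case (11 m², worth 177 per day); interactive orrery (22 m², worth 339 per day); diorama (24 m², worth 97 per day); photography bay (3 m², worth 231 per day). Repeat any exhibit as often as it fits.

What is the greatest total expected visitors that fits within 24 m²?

1848

Best packing: 8×photography bay — 24 m², 1848 total.
Nothing else within 24 m² beats 1848.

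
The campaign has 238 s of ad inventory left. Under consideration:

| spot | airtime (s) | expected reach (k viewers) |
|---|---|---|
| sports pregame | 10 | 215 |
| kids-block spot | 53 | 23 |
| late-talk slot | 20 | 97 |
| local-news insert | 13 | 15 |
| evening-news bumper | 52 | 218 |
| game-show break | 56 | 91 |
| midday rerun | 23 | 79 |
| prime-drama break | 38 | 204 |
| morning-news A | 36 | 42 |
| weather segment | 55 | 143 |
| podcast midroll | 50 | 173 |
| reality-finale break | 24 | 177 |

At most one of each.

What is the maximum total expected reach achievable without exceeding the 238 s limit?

1178

Sports pregame + late-talk slot + local-news insert + evening-news bumper + midday rerun + prime-drama break + podcast midroll + reality-finale break uses 230 of the 238 s and totals 1178.
An exhaustive check of the 4096 subsets confirms 1178.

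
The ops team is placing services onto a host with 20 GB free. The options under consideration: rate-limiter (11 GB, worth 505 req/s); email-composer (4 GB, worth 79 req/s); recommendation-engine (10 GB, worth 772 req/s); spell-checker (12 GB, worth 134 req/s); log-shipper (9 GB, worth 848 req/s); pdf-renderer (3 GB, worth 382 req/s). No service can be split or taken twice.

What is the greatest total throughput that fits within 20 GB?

Filling by ratio: email-composer + log-shipper + pdf-renderer for 1309, with 4 GB left unused.
The 7 GB tied up in email-composer and pdf-renderer is better spent on recommendation-engine — total rises to 1620 (19 GB).
Every other selection either busts 20 GB or fails to beat 1620.

1620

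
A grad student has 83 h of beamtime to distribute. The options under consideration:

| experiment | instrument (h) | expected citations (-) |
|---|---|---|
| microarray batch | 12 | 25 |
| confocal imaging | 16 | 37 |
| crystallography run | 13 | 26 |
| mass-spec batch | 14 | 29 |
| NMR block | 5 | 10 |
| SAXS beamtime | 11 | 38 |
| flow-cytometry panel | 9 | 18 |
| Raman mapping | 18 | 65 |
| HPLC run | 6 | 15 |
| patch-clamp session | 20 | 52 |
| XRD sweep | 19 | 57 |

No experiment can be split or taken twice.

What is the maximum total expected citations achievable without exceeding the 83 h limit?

245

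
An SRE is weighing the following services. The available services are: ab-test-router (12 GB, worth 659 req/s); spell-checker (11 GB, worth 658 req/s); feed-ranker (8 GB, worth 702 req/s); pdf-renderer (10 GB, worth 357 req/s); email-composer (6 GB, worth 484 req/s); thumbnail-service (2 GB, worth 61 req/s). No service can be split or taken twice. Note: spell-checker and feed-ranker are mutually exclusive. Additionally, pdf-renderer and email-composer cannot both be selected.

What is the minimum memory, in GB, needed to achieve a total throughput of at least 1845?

26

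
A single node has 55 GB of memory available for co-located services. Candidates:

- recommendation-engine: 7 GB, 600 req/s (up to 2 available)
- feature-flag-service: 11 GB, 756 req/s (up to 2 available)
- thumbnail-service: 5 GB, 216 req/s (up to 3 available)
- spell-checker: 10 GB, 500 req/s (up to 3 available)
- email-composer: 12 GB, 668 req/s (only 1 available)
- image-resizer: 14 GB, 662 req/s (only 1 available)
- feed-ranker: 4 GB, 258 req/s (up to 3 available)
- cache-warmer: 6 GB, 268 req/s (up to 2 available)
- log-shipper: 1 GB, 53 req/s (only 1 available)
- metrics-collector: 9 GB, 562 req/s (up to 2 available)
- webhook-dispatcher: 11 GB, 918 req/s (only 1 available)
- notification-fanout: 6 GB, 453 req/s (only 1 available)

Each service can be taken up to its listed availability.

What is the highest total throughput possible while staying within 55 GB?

A density-first pass picks 2×recommendation-engine + 2×feature-flag-service + log-shipper + webhook-dispatcher + notification-fanout — 4136 at 54 GB.
Replace feature-flag-service with 3×feed-ranker: the trade gains 18 net, giving 4154 at 55 GB.
That's the maximum — no swap from here does better than 4154.

4154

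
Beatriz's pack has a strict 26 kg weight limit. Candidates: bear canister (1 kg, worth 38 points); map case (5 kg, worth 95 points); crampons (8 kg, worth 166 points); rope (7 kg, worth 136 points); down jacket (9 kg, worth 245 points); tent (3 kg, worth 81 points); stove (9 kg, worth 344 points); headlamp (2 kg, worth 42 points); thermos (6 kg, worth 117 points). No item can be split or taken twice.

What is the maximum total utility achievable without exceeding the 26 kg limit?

765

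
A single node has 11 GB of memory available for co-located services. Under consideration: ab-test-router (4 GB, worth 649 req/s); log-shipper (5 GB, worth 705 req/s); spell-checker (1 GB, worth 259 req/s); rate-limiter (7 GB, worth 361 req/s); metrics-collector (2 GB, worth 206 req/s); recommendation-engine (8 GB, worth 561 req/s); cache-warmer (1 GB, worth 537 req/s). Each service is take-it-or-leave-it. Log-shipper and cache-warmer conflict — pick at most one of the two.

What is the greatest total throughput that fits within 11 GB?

By throughput per GB: cache-warmer 537.00, spell-checker 259.00, ab-test-router 162.25 lead.
Ab-test-router + spell-checker + metrics-collector + cache-warmer uses 8 of the 11 GB and totals 1651.
Next best is ab-test-router + log-shipper + spell-checker at 1613 (10 GB) — short by 38.

1651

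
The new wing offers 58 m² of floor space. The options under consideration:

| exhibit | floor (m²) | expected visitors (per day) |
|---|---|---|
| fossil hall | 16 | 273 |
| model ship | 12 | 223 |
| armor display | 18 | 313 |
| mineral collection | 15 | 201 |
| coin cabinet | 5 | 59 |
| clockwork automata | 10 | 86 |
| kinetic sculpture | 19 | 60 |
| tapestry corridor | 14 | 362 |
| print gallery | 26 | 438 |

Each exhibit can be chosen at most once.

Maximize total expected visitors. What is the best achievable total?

1113

Filling by ratio: model ship + armor display + coin cabinet + tapestry corridor for 957, with 9 m² left unused.
Replace model ship and coin cabinet with print gallery: the trade gains 156 net, giving 1113 at 58 m².
Runner-up model ship + coin cabinet + tapestry corridor + print gallery tops out at 1082.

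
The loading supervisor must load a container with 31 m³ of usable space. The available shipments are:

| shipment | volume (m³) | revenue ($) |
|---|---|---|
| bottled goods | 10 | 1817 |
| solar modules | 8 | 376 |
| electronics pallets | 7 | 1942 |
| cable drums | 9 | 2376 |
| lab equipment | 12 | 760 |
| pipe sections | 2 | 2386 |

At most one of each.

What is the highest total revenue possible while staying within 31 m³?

8521

The ratio ordering already packs tightly: bottled goods + electronics pallets + cable drums + pipe sections, 28 m³, 8521.
The closest alternative, electronics pallets + cable drums + lab equipment + pipe sections, reaches only 7464.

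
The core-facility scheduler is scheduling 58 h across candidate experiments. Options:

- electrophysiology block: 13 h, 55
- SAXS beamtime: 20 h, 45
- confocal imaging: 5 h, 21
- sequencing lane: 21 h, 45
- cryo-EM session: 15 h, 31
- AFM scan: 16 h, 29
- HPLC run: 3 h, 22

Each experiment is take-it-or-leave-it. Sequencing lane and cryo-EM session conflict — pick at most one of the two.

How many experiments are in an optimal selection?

The maximum expected citations within 58 h is 174.
electrophysiology block + SAXS beamtime + confocal imaging + cryo-EM session + HPLC run hits 174 at 56 h.
Every optimal selection uses 5 experiments.

5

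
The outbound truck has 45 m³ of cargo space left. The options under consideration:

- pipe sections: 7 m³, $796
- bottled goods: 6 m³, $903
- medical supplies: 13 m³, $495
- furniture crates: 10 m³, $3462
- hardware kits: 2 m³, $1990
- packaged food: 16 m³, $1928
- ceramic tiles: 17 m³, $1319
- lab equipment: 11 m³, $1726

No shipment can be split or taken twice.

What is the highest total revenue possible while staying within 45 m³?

Taking bottled goods + furniture crates + hardware kits + packaged food + lab equipment: 45 m³ used, 10009 in revenue.

10009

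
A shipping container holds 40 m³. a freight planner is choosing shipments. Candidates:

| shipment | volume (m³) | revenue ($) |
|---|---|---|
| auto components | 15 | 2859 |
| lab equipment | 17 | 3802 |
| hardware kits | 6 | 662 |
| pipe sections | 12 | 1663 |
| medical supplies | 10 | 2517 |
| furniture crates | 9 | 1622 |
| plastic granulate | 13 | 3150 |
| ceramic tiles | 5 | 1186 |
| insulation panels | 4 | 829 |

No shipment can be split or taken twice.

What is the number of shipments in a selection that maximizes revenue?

3

Best achievable revenue is 9469.
For example lab equipment + medical supplies + plastic granulate achieves it, using 40 m³.
All optima have 3 shipments.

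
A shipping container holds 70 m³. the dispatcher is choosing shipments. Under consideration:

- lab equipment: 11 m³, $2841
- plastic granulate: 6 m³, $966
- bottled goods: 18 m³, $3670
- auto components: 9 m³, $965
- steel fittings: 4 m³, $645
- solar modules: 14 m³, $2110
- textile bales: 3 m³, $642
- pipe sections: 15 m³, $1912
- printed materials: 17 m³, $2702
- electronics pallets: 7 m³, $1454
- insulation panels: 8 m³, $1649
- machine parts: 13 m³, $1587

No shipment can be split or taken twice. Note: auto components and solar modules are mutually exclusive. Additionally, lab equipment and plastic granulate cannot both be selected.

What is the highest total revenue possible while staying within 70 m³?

13603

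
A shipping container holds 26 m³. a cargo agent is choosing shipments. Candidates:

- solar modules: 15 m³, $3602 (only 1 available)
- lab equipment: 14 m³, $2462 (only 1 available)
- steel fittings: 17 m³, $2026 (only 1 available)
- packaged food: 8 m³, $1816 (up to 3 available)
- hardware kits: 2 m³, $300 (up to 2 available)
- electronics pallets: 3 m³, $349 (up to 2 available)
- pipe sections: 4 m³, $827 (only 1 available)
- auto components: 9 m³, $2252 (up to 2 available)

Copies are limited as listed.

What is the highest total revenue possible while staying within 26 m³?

Density check — auto components 250.22, solar modules 240.13, packaged food 227.00 are the best per m³.
Best packing: packaged food + 2×auto components — 26 m³, 6320 total.

6320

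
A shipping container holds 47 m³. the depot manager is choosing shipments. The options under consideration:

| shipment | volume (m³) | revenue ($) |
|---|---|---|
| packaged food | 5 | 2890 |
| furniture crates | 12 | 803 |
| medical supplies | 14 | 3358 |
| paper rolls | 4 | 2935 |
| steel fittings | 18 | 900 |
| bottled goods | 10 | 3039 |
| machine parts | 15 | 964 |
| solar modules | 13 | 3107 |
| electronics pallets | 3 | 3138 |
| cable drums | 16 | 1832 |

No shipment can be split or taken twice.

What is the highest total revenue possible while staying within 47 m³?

By revenue per m³: electronics pallets 1046.00, paper rolls 733.75, packaged food 578.00, bottled goods 303.90 lead.
A density-first pass picks packaged food + medical supplies + paper rolls + bottled goods + electronics pallets — 15360 at 36 m³.
The 14 m³ tied up in medical supplies is better spent on furniture crates + solar modules — total rises to 15912 (47 m³).

15912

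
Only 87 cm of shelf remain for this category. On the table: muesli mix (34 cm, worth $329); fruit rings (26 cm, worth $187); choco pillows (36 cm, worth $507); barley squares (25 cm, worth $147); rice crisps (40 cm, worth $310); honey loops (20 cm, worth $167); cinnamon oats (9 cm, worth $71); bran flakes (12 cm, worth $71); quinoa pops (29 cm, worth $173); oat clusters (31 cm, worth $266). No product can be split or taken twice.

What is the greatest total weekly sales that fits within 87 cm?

940

Filling by ratio: muesli mix + choco pillows + cinnamon oats for 907, with 8 cm left unused.
Replace muesli mix and cinnamon oats with honey loops + oat clusters: the trade gains 33 net, giving 940 at 87 cm.
Next best is muesli mix + choco pillows + cinnamon oats at 907 (79 cm) — short by 33.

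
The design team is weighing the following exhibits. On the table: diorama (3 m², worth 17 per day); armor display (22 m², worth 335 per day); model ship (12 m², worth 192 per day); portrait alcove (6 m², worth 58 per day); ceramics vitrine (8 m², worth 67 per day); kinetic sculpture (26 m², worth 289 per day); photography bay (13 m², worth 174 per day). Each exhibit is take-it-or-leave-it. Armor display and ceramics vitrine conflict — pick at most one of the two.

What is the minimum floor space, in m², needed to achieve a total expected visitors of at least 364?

25

Minimise m² subject to total expected visitors ≥ 364.
model ship + photography bay reaches 366 using 25 m².
No combination under 25 m² hits 364.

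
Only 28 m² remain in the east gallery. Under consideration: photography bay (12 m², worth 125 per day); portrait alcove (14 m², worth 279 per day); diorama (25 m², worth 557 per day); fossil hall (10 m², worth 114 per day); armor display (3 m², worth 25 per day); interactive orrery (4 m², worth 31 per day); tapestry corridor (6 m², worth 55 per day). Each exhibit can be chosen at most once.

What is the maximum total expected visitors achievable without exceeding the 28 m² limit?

Density check — diorama 22.28, portrait alcove 19.93, fossil hall 11.40 are the best per m².
The ratio ordering already packs tightly: diorama + armor display, 28 m², 582.
The closest alternative, diorama, reaches only 557.

582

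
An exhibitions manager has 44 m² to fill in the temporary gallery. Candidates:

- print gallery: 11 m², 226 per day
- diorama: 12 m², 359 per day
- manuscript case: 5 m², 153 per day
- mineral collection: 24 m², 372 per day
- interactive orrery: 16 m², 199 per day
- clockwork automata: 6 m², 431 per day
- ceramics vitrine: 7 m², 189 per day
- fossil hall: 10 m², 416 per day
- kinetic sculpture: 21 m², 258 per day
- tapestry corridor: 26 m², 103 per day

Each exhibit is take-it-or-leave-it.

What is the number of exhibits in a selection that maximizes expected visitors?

5

Optimal total is 1585.
For example print gallery + diorama + manuscript case + clockwork automata + fossil hall achieves it, using 44 m².
Every optimal selection uses 5 exhibits.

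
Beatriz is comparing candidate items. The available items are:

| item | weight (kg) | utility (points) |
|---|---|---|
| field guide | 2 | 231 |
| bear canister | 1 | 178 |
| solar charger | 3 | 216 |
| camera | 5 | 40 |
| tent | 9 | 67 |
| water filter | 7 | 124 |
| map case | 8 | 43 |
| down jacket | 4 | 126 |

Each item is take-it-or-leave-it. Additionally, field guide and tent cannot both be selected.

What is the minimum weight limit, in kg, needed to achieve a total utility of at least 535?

6

Minimise kg subject to total utility ≥ 535.
field guide + bear canister + solar charger: 625 utility at 6 kg.
Below 6 kg the best achievable stays under 535.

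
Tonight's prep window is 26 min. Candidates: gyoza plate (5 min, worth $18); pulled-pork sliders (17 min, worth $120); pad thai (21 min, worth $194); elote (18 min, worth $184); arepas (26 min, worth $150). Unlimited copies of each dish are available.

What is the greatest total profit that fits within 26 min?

Density check — elote 10.22, pad thai 9.24, pulled-pork sliders 7.06 are the best per min.
The ratio heuristic lands on gyoza plate + elote (202) but leaves 3 min idle.
Replace elote with pad thai: the trade gains 10 net, giving 212 at 26 min.
Nothing else within 26 min beats 212.

212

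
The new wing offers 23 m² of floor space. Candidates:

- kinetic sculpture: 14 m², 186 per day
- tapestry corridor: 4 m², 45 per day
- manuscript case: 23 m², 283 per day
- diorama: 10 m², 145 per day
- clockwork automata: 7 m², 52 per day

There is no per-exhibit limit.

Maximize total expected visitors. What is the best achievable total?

Best packing: 2×diorama — 20 m², 290 total.
Every other selection either busts 23 m² or fails to beat 290.

290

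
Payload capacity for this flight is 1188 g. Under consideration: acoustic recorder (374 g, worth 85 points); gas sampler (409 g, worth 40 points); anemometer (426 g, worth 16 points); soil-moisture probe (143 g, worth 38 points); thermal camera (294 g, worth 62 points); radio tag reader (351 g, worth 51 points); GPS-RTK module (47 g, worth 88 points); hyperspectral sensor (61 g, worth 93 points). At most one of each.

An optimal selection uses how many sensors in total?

5

Best achievable data value is 379.
For example acoustic recorder + thermal camera + radio tag reader + GPS-RTK module + hyperspectral sensor achieves it, using 1127 g.
Every optimal selection uses 5 sensors.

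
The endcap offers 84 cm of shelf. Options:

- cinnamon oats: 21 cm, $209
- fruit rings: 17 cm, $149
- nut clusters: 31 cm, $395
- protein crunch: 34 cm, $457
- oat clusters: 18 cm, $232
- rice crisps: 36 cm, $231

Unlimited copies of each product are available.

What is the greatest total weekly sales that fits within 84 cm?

1084

Greedy by ratio would take 2×protein crunch: 68 cm used, total 914.
The 34 cm tied up in protein crunch is better spent on nut clusters + oat clusters — total rises to 1084 (83 cm).
No other feasible combination exceeds 1084.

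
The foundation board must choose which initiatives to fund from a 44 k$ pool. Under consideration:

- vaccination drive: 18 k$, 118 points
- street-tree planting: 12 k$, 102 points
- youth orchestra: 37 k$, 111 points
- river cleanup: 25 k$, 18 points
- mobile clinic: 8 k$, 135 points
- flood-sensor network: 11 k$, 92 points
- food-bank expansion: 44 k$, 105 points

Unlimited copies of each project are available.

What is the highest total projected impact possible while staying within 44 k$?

675

The ratio ordering already packs tightly: 5×mobile clinic, 40 k$, 675.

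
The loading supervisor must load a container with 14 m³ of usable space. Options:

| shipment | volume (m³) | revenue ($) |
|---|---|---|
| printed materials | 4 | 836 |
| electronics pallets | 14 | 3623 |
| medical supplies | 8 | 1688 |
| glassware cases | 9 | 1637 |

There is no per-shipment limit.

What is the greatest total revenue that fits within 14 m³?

By revenue per m³: electronics pallets 258.79, medical supplies 211.00, printed materials 209.00 lead.
Best packing: electronics pallets — 14 m³, 3623 total.
That's the maximum — no swap from here does better than 3623.

3623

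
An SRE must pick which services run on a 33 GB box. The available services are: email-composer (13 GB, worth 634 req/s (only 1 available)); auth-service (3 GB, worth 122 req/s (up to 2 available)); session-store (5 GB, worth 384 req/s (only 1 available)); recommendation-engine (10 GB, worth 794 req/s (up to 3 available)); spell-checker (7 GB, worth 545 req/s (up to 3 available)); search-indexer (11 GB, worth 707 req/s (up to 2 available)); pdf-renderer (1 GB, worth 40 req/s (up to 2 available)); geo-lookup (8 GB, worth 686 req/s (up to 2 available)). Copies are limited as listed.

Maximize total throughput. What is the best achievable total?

Taking recommendation-engine + spell-checker + 2×geo-lookup: 33 GB used, 2711 in throughput.

2711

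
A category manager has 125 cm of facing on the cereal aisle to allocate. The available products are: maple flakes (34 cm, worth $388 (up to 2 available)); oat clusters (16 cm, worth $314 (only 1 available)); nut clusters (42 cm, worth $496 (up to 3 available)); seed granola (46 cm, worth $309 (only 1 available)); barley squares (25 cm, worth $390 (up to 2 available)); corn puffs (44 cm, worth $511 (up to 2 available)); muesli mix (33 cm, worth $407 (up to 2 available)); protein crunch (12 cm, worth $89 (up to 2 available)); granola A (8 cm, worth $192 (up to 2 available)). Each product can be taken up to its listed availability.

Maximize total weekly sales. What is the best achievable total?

1974

The ratio heuristic lands on oat clusters + 2×barley squares + muesli mix + 2×granola A (1885) but leaves 10 cm idle.
Replace muesli mix with nut clusters: the trade gains 89 net, giving 1974 at 124 cm.
No other feasible combination exceeds 1974.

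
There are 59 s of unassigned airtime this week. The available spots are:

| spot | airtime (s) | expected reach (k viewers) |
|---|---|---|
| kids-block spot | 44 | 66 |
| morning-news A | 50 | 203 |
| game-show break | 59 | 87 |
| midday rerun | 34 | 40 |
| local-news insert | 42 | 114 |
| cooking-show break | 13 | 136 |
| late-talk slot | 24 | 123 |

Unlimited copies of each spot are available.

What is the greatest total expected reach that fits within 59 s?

544

4×cooking-show break uses 52 of the 59 s and totals 544.
Nothing else within 59 s beats 544.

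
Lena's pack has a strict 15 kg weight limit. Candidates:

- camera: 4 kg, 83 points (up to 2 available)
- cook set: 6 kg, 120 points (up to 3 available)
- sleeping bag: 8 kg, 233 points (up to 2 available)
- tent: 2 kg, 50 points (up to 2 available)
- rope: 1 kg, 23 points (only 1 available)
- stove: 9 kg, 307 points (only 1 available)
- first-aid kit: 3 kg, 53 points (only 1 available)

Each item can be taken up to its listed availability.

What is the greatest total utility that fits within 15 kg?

440

Ranking by ratio (utility/kg): stove 34.11, sleeping bag 29.12, tent 25.00, rope 23.00.
Greedy by ratio would take 2×tent + rope + stove: 14 kg used, total 430.
The 3 kg tied up in tent and rope is better spent on camera — total rises to 440 (15 kg).
No other feasible combination exceeds 440.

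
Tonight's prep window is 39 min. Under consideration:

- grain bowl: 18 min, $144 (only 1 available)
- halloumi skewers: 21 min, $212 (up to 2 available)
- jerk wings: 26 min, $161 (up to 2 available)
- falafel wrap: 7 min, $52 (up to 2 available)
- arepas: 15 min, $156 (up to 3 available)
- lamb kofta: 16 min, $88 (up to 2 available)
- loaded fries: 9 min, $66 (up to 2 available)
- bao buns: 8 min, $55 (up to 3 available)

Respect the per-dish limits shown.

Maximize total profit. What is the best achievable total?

Density check — arepas 10.40, halloumi skewers 10.10, grain bowl 8.00 are the best per min.
Taking the top-ratio dishes first gives falafel wrap + 2×arepas for 364 (37 min).
Dropping falafel wrap frees 7 min; slotting in loaded fries (9 min) lifts the total to 378 at 39 min.
Every other selection either busts 39 min or exceeds an availability limit or fails to beat 378.

378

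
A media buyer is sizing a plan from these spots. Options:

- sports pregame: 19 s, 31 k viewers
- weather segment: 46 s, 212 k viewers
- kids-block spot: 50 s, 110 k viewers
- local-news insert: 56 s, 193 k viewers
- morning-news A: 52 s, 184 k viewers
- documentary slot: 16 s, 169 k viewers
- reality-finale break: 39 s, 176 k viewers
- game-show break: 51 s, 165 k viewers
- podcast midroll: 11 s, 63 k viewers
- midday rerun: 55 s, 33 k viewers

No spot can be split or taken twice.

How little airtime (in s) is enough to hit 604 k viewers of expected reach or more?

112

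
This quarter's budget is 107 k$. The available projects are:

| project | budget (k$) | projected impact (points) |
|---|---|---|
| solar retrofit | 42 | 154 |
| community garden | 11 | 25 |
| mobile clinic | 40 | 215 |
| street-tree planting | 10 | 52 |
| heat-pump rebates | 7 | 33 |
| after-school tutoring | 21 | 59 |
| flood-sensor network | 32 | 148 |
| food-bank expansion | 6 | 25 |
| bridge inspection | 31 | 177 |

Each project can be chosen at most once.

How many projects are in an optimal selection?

3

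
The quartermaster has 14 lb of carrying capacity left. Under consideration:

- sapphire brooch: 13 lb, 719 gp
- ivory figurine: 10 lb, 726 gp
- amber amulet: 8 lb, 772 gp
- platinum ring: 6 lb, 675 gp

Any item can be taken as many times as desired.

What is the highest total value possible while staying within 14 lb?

1447

A density-first pass picks 2×platinum ring — 1350 at 12 lb.
Replace platinum ring with amber amulet: the trade gains 97 net, giving 1447 at 14 lb.
Nothing else within 14 lb beats 1447.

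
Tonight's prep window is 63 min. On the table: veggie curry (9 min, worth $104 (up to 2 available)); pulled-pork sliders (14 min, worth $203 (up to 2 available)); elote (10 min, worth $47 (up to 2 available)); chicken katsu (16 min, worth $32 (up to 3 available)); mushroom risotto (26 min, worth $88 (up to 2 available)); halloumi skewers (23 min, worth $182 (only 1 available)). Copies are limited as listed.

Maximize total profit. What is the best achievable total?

A density-first pass picks 2×veggie curry + 2×pulled-pork sliders + elote — 661 at 56 min.
The 19 min tied up in veggie curry and elote is better spent on halloumi skewers — total rises to 692 (60 min).
No other feasible combination exceeds 692.

692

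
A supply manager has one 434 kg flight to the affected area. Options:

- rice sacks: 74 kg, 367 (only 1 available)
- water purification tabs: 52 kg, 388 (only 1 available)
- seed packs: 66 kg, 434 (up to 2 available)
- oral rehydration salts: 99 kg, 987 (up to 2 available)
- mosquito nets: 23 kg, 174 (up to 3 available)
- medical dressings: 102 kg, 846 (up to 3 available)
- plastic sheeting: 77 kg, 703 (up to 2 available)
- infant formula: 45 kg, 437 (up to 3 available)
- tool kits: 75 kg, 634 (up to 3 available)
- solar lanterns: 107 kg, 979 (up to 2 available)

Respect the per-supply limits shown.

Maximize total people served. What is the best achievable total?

The ratio ordering already packs tightly: 2×oral rehydration salts + mosquito nets + plastic sheeting + 3×infant formula, 433 kg, 4162.

4162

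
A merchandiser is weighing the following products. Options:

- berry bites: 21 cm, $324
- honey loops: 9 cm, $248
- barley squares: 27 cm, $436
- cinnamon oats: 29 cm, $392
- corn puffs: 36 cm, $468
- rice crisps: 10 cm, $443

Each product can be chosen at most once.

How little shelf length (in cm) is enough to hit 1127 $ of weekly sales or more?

46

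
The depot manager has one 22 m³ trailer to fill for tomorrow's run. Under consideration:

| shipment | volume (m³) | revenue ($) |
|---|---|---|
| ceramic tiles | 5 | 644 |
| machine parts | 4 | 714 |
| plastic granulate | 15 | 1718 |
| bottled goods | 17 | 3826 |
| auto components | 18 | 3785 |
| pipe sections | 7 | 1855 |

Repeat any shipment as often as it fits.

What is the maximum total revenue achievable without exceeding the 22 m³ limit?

5565

By revenue per m³: pipe sections 265.00, bottled goods 225.06, auto components 210.28 lead.
The ratio ordering already packs tightly: 3×pipe sections, 21 m³, 5565.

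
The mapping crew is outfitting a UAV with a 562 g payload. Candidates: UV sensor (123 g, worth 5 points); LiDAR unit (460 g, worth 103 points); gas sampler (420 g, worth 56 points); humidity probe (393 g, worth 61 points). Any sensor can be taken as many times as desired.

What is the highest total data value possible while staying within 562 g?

103

Ranking by ratio (data value/g): LiDAR unit 0.22, humidity probe 0.16, gas sampler 0.13.
Taking LiDAR unit: 460 g used, 103 in data value.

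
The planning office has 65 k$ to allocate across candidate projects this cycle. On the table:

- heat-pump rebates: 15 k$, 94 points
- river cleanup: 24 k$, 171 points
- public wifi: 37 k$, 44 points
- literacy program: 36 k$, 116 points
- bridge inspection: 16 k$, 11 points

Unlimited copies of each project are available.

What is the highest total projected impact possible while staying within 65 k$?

436

Taking heat-pump rebates + 2×river cleanup: 63 k$ used, 436 in projected impact.
The spare 2 k$ is too small for any remaining project, and no exchange beats 436.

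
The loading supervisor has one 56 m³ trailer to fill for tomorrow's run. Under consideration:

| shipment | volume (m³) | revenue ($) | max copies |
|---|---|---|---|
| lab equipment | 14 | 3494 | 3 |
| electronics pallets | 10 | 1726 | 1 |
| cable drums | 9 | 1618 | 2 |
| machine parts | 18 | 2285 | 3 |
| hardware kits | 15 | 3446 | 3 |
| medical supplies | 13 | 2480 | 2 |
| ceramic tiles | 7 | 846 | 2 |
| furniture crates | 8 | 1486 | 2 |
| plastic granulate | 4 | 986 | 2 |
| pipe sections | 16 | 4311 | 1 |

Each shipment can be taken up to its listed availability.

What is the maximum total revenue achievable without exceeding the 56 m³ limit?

By revenue per m³: pipe sections 269.44, lab equipment 249.57, plastic granulate 246.50 lead.
The ratio heuristic lands on 2×lab equipment + 2×plastic granulate + pipe sections (13271) but leaves 4 m³ idle.
The 4 m³ tied up in plastic granulate is better spent on furniture crates — total rises to 13771 (56 m³).
Nothing else within 56 m³ beats 13771.

13771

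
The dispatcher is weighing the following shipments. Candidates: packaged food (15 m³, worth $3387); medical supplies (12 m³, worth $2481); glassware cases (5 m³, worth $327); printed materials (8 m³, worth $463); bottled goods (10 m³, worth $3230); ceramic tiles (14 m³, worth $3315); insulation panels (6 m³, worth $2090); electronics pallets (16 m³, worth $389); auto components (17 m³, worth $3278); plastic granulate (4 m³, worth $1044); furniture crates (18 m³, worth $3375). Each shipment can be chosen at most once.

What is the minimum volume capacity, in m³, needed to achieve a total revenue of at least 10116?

Need the lightest bundle worth ≥ 10116.
Taking packaged food + medical supplies + bottled goods + plastic granulate gives 10142 (≥ 10116) for 41 m³.
Any bundle with less than 41 m³ falls short of 10116.

41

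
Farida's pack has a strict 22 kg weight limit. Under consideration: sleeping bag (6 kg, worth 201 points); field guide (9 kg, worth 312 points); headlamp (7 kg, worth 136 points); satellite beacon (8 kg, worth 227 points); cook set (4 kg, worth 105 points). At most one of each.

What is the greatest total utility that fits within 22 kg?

Density check — field guide 34.67, sleeping bag 33.50, satellite beacon 28.38 are the best per kg.
The ratio heuristic lands on sleeping bag + field guide + cook set (618) but leaves 3 kg idle.
The 4 kg tied up in cook set is better spent on headlamp — total rises to 649 (22 kg).
No other feasible combination exceeds 649.

649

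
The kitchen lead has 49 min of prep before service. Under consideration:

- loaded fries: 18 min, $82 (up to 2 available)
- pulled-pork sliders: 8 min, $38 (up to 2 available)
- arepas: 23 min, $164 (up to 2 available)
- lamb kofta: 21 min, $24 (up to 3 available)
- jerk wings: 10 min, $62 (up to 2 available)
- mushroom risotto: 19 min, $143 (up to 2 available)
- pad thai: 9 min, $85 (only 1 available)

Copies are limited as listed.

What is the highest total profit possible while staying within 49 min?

371

The ratio ordering already packs tightly: 2×mushroom risotto + pad thai, 47 min, 371.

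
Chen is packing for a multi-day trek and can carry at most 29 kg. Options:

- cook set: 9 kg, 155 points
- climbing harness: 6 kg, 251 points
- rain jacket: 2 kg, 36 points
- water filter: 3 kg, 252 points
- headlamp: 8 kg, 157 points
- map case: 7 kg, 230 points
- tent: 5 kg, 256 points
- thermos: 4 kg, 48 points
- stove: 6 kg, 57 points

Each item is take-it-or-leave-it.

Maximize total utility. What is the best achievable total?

Density check — water filter 84.00, tent 51.20, climbing harness 41.83, map case 32.86 are the best per kg.
Taking climbing harness + water filter + headlamp + map case + tent: 29 kg used, 1146 in utility.
Next best is climbing harness + rain jacket + water filter + map case + tent + stove at 1082 (29 kg) — short by 64.

1146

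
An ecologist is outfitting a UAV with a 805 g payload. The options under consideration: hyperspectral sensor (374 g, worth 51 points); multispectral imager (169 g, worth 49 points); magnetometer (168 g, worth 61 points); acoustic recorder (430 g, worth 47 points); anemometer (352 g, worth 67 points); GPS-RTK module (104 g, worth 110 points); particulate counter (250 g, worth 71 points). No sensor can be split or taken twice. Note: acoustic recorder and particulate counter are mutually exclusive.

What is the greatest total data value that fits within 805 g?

Best packing: multispectral imager + magnetometer + GPS-RTK module + particulate counter — 691 g, 291 total.
The closest alternative, multispectral imager + magnetometer + anemometer + GPS-RTK module, reaches only 287.

291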